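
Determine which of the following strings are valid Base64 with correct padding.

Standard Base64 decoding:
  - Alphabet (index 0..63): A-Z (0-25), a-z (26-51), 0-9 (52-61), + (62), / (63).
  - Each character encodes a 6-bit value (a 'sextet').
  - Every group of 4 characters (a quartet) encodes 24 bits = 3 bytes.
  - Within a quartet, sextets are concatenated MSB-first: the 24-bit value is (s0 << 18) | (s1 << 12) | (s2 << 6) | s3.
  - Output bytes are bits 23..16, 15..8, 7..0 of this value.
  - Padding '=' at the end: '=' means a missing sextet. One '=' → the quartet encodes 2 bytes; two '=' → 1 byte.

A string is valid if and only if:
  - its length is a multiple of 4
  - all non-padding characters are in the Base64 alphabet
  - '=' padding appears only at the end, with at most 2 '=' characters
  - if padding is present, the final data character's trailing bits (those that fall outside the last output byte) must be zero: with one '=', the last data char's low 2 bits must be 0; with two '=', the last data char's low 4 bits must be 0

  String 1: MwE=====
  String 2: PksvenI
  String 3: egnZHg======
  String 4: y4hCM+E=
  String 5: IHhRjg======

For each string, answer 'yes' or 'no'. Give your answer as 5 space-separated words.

Answer: no no no yes no

Derivation:
String 1: 'MwE=====' → invalid (5 pad chars (max 2))
String 2: 'PksvenI' → invalid (len=7 not mult of 4)
String 3: 'egnZHg======' → invalid (6 pad chars (max 2))
String 4: 'y4hCM+E=' → valid
String 5: 'IHhRjg======' → invalid (6 pad chars (max 2))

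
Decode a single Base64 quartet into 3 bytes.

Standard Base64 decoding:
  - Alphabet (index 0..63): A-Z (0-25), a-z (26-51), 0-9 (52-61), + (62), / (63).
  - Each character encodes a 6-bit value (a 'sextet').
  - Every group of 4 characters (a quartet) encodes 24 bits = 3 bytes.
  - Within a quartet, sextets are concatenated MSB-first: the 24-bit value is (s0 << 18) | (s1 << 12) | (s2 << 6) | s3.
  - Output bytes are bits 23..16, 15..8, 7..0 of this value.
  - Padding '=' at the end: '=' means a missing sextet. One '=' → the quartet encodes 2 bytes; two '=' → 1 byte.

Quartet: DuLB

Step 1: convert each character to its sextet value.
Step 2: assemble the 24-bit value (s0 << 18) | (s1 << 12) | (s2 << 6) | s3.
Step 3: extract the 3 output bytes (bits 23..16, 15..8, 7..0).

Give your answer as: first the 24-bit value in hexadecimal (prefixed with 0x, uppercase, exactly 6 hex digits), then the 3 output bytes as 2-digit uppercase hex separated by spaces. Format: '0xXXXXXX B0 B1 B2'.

Answer: 0x0EE2C1 0E E2 C1

Derivation:
Sextets: D=3, u=46, L=11, B=1
24-bit: (3<<18) | (46<<12) | (11<<6) | 1
      = 0x0C0000 | 0x02E000 | 0x0002C0 | 0x000001
      = 0x0EE2C1
Bytes: (v>>16)&0xFF=0E, (v>>8)&0xFF=E2, v&0xFF=C1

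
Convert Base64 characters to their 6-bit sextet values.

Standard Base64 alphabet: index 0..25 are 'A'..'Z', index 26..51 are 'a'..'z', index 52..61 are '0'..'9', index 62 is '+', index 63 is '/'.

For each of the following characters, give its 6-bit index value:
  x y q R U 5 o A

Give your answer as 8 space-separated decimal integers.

'x': a..z range, 26 + ord('x') − ord('a') = 49
'y': a..z range, 26 + ord('y') − ord('a') = 50
'q': a..z range, 26 + ord('q') − ord('a') = 42
'R': A..Z range, ord('R') − ord('A') = 17
'U': A..Z range, ord('U') − ord('A') = 20
'5': 0..9 range, 52 + ord('5') − ord('0') = 57
'o': a..z range, 26 + ord('o') − ord('a') = 40
'A': A..Z range, ord('A') − ord('A') = 0

Answer: 49 50 42 17 20 57 40 0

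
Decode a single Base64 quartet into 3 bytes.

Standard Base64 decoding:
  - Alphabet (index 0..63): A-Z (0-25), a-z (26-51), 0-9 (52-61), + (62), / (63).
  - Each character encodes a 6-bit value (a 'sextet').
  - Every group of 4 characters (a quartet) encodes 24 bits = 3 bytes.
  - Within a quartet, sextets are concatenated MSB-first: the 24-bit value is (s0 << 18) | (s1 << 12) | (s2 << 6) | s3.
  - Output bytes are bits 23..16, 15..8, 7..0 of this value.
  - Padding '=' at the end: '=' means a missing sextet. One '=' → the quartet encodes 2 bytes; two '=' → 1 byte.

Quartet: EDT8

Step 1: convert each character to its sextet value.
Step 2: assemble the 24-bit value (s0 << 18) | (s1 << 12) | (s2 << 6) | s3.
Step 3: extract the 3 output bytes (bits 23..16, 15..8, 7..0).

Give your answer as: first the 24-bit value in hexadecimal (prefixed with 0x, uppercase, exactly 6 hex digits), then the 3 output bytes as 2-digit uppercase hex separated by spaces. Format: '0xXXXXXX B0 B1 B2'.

Answer: 0x1034FC 10 34 FC

Derivation:
Sextets: E=4, D=3, T=19, 8=60
24-bit: (4<<18) | (3<<12) | (19<<6) | 60
      = 0x100000 | 0x003000 | 0x0004C0 | 0x00003C
      = 0x1034FC
Bytes: (v>>16)&0xFF=10, (v>>8)&0xFF=34, v&0xFF=FC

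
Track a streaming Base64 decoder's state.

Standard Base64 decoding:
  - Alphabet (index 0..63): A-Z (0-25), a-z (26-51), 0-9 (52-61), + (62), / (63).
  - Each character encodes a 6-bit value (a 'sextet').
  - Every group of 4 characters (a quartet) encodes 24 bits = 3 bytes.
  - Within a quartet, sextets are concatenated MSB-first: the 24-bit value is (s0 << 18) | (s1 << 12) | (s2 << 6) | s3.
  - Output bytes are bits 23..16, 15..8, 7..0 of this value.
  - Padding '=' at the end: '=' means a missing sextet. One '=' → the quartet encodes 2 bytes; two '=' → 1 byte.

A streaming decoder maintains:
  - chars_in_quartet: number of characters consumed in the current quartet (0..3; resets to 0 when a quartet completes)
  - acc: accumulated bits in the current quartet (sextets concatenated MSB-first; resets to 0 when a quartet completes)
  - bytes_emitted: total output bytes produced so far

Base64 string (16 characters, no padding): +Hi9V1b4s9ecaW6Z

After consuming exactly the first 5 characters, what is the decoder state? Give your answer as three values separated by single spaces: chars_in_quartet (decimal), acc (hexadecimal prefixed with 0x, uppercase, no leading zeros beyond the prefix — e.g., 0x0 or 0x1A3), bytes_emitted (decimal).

After char 0 ('+'=62): chars_in_quartet=1 acc=0x3E bytes_emitted=0
After char 1 ('H'=7): chars_in_quartet=2 acc=0xF87 bytes_emitted=0
After char 2 ('i'=34): chars_in_quartet=3 acc=0x3E1E2 bytes_emitted=0
After char 3 ('9'=61): chars_in_quartet=4 acc=0xF878BD -> emit F8 78 BD, reset; bytes_emitted=3
After char 4 ('V'=21): chars_in_quartet=1 acc=0x15 bytes_emitted=3

Answer: 1 0x15 3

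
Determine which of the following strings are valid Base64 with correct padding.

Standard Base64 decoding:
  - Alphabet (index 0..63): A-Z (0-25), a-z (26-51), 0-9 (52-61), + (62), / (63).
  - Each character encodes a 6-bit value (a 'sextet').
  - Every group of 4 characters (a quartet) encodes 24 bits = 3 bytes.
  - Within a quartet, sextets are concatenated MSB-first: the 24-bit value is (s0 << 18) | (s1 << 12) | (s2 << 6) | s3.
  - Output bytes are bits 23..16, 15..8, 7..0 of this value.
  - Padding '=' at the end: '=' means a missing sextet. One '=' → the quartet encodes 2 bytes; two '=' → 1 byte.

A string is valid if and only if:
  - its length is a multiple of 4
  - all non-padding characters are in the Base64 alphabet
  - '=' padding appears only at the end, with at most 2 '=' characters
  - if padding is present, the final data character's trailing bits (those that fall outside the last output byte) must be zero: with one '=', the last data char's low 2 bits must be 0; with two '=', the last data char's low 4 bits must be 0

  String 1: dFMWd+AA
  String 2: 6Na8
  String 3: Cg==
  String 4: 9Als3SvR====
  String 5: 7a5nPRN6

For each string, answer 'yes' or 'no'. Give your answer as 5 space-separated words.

Answer: yes yes yes no yes

Derivation:
String 1: 'dFMWd+AA' → valid
String 2: '6Na8' → valid
String 3: 'Cg==' → valid
String 4: '9Als3SvR====' → invalid (4 pad chars (max 2))
String 5: '7a5nPRN6' → valid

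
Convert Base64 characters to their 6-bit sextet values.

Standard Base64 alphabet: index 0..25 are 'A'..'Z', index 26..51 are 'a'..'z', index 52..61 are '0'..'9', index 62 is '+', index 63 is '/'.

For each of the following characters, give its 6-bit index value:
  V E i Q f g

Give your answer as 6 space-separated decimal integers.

Answer: 21 4 34 16 31 32

Derivation:
'V': A..Z range, ord('V') − ord('A') = 21
'E': A..Z range, ord('E') − ord('A') = 4
'i': a..z range, 26 + ord('i') − ord('a') = 34
'Q': A..Z range, ord('Q') − ord('A') = 16
'f': a..z range, 26 + ord('f') − ord('a') = 31
'g': a..z range, 26 + ord('g') − ord('a') = 32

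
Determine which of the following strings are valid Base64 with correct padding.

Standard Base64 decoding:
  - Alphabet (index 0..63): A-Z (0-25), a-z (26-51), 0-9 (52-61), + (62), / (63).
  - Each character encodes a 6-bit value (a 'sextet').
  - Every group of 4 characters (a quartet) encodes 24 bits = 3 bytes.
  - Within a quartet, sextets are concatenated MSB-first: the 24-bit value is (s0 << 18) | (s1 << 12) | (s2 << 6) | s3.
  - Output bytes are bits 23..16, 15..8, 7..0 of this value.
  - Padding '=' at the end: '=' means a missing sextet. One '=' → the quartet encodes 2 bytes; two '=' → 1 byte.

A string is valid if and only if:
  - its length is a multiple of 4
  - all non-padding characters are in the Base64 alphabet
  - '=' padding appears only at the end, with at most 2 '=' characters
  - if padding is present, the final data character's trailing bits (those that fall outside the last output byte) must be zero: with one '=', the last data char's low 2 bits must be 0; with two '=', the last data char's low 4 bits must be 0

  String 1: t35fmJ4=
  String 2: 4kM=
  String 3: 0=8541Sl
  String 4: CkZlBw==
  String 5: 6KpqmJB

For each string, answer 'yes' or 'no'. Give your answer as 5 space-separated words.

String 1: 't35fmJ4=' → valid
String 2: '4kM=' → valid
String 3: '0=8541Sl' → invalid (bad char(s): ['=']; '=' in middle)
String 4: 'CkZlBw==' → valid
String 5: '6KpqmJB' → invalid (len=7 not mult of 4)

Answer: yes yes no yes no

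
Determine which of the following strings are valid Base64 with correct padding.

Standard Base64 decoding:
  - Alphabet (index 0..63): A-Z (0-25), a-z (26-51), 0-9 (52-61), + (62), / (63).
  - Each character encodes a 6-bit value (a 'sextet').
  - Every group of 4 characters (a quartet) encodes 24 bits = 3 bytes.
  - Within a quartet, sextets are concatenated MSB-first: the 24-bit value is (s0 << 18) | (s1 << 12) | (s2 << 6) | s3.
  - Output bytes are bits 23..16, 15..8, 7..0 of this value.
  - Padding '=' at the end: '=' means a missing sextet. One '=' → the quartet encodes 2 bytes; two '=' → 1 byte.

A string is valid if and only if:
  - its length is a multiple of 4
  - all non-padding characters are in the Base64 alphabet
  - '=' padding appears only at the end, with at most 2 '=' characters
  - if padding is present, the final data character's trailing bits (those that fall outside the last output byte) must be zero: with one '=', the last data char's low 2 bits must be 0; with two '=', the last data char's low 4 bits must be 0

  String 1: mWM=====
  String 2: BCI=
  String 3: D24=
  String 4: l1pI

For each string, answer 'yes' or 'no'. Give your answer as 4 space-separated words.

String 1: 'mWM=====' → invalid (5 pad chars (max 2))
String 2: 'BCI=' → valid
String 3: 'D24=' → valid
String 4: 'l1pI' → valid

Answer: no yes yes yes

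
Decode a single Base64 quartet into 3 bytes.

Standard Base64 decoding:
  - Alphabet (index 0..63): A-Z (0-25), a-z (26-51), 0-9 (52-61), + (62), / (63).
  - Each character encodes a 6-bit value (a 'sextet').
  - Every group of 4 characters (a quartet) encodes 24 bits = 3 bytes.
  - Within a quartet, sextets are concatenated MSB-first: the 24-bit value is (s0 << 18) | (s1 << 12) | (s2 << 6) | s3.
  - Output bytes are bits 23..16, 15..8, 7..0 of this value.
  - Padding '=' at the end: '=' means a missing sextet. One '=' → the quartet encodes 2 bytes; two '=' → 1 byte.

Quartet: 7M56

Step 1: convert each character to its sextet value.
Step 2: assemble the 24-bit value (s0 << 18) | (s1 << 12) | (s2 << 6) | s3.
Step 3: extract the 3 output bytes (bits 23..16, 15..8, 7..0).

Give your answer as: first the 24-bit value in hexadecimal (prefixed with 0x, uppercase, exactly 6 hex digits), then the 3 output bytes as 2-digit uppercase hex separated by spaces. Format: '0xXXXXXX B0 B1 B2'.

Answer: 0xECCE7A EC CE 7A

Derivation:
Sextets: 7=59, M=12, 5=57, 6=58
24-bit: (59<<18) | (12<<12) | (57<<6) | 58
      = 0xEC0000 | 0x00C000 | 0x000E40 | 0x00003A
      = 0xECCE7A
Bytes: (v>>16)&0xFF=EC, (v>>8)&0xFF=CE, v&0xFF=7A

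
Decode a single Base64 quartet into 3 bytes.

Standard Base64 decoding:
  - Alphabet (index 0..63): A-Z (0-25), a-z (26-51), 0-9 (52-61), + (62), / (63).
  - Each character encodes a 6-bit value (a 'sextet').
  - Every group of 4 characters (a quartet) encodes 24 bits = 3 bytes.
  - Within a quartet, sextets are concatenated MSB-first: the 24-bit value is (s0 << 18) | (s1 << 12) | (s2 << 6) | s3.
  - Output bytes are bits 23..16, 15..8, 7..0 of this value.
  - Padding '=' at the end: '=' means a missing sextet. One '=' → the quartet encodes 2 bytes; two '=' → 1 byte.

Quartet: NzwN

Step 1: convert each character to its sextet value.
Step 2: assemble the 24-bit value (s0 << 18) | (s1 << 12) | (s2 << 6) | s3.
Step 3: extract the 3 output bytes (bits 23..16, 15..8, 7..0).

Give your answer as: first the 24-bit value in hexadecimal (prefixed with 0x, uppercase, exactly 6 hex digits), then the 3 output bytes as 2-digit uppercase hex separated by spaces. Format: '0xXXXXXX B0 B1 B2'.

Answer: 0x373C0D 37 3C 0D

Derivation:
Sextets: N=13, z=51, w=48, N=13
24-bit: (13<<18) | (51<<12) | (48<<6) | 13
      = 0x340000 | 0x033000 | 0x000C00 | 0x00000D
      = 0x373C0D
Bytes: (v>>16)&0xFF=37, (v>>8)&0xFF=3C, v&0xFF=0D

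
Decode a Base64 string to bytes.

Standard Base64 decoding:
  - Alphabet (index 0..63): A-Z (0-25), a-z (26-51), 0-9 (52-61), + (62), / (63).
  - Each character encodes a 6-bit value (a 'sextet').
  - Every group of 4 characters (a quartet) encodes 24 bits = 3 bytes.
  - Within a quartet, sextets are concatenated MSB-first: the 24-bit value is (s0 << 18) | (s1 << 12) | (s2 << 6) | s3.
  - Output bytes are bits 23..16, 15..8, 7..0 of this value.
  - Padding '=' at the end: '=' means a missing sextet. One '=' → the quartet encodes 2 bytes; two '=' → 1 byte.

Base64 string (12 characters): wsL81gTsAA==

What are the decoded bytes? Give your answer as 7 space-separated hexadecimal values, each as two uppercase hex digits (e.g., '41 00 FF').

Answer: C2 C2 FC D6 04 EC 00

Derivation:
After char 0 ('w'=48): chars_in_quartet=1 acc=0x30 bytes_emitted=0
After char 1 ('s'=44): chars_in_quartet=2 acc=0xC2C bytes_emitted=0
After char 2 ('L'=11): chars_in_quartet=3 acc=0x30B0B bytes_emitted=0
After char 3 ('8'=60): chars_in_quartet=4 acc=0xC2C2FC -> emit C2 C2 FC, reset; bytes_emitted=3
After char 4 ('1'=53): chars_in_quartet=1 acc=0x35 bytes_emitted=3
After char 5 ('g'=32): chars_in_quartet=2 acc=0xD60 bytes_emitted=3
After char 6 ('T'=19): chars_in_quartet=3 acc=0x35813 bytes_emitted=3
After char 7 ('s'=44): chars_in_quartet=4 acc=0xD604EC -> emit D6 04 EC, reset; bytes_emitted=6
After char 8 ('A'=0): chars_in_quartet=1 acc=0x0 bytes_emitted=6
After char 9 ('A'=0): chars_in_quartet=2 acc=0x0 bytes_emitted=6
Padding '==': partial quartet acc=0x0 -> emit 00; bytes_emitted=7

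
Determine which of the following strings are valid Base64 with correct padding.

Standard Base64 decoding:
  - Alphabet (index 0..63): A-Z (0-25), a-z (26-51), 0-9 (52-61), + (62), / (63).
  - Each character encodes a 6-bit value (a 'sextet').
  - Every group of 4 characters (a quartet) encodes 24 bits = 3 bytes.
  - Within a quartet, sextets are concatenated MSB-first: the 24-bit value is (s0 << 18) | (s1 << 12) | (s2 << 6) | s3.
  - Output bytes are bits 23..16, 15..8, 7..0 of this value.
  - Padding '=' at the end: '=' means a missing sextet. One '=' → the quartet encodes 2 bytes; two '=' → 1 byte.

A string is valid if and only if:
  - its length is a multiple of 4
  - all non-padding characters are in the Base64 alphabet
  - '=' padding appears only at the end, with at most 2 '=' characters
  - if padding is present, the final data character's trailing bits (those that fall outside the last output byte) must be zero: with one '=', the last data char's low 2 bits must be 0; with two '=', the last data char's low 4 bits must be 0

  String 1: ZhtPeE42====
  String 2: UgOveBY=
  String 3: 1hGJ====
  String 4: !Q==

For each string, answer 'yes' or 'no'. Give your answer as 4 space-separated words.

String 1: 'ZhtPeE42====' → invalid (4 pad chars (max 2))
String 2: 'UgOveBY=' → valid
String 3: '1hGJ====' → invalid (4 pad chars (max 2))
String 4: '!Q==' → invalid (bad char(s): ['!'])

Answer: no yes no no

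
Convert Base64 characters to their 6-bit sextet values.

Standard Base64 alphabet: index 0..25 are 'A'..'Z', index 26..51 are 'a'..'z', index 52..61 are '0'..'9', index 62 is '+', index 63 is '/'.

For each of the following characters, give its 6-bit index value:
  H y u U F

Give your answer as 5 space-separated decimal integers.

'H': A..Z range, ord('H') − ord('A') = 7
'y': a..z range, 26 + ord('y') − ord('a') = 50
'u': a..z range, 26 + ord('u') − ord('a') = 46
'U': A..Z range, ord('U') − ord('A') = 20
'F': A..Z range, ord('F') − ord('A') = 5

Answer: 7 50 46 20 5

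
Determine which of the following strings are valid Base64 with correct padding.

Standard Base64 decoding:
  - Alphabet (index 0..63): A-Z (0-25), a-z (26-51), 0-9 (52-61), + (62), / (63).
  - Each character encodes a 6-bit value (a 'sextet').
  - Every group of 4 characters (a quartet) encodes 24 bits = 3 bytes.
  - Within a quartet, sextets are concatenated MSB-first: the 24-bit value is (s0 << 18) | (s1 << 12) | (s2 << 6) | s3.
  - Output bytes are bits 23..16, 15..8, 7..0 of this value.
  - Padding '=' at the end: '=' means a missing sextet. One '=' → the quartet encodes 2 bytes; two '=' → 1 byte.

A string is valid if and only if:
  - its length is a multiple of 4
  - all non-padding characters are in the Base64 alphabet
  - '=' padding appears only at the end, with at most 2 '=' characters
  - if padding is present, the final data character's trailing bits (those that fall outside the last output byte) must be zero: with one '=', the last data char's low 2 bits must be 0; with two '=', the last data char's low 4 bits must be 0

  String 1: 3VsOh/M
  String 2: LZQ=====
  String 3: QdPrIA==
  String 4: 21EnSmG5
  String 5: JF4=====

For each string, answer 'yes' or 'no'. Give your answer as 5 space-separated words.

Answer: no no yes yes no

Derivation:
String 1: '3VsOh/M' → invalid (len=7 not mult of 4)
String 2: 'LZQ=====' → invalid (5 pad chars (max 2))
String 3: 'QdPrIA==' → valid
String 4: '21EnSmG5' → valid
String 5: 'JF4=====' → invalid (5 pad chars (max 2))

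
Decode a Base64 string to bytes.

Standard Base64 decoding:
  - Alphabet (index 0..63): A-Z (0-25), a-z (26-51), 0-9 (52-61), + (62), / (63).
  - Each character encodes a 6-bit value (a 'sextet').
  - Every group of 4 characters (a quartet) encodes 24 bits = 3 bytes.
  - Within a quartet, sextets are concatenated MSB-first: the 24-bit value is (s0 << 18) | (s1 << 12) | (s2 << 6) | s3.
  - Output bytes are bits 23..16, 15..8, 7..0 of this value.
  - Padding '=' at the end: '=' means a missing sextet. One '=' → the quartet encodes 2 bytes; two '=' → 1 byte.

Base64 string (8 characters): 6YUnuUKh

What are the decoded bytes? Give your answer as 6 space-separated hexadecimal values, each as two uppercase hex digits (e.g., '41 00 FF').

Answer: E9 85 27 B9 42 A1

Derivation:
After char 0 ('6'=58): chars_in_quartet=1 acc=0x3A bytes_emitted=0
After char 1 ('Y'=24): chars_in_quartet=2 acc=0xE98 bytes_emitted=0
After char 2 ('U'=20): chars_in_quartet=3 acc=0x3A614 bytes_emitted=0
After char 3 ('n'=39): chars_in_quartet=4 acc=0xE98527 -> emit E9 85 27, reset; bytes_emitted=3
After char 4 ('u'=46): chars_in_quartet=1 acc=0x2E bytes_emitted=3
After char 5 ('U'=20): chars_in_quartet=2 acc=0xB94 bytes_emitted=3
After char 6 ('K'=10): chars_in_quartet=3 acc=0x2E50A bytes_emitted=3
After char 7 ('h'=33): chars_in_quartet=4 acc=0xB942A1 -> emit B9 42 A1, reset; bytes_emitted=6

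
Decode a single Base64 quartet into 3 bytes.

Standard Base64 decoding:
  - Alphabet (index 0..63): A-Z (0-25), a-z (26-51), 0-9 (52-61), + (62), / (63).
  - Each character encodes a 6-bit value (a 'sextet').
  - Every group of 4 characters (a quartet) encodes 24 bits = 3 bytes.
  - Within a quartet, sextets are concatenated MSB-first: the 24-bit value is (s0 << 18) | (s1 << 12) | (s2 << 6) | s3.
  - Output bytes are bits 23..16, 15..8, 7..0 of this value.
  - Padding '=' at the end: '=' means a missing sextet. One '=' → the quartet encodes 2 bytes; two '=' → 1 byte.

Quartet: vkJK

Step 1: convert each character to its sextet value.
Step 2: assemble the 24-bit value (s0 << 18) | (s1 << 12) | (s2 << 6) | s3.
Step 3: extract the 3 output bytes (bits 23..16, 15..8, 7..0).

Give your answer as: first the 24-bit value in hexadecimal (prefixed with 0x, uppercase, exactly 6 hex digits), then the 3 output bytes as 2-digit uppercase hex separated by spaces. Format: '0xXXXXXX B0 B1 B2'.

Answer: 0xBE424A BE 42 4A

Derivation:
Sextets: v=47, k=36, J=9, K=10
24-bit: (47<<18) | (36<<12) | (9<<6) | 10
      = 0xBC0000 | 0x024000 | 0x000240 | 0x00000A
      = 0xBE424A
Bytes: (v>>16)&0xFF=BE, (v>>8)&0xFF=42, v&0xFF=4A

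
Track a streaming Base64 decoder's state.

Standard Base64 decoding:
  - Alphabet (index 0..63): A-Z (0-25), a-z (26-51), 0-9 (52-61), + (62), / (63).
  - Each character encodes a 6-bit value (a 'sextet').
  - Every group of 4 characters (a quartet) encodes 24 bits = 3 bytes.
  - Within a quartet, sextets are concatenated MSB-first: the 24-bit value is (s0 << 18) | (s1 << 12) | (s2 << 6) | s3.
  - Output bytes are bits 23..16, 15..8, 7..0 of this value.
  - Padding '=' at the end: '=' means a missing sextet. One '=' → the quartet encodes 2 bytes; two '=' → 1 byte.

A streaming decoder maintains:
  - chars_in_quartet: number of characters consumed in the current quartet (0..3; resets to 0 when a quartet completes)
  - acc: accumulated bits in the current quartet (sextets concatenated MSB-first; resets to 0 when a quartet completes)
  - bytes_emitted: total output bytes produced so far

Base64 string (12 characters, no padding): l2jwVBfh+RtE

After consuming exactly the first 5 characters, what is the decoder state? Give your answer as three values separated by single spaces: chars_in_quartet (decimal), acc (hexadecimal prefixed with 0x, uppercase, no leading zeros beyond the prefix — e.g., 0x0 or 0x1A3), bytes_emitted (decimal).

After char 0 ('l'=37): chars_in_quartet=1 acc=0x25 bytes_emitted=0
After char 1 ('2'=54): chars_in_quartet=2 acc=0x976 bytes_emitted=0
After char 2 ('j'=35): chars_in_quartet=3 acc=0x25DA3 bytes_emitted=0
After char 3 ('w'=48): chars_in_quartet=4 acc=0x9768F0 -> emit 97 68 F0, reset; bytes_emitted=3
After char 4 ('V'=21): chars_in_quartet=1 acc=0x15 bytes_emitted=3

Answer: 1 0x15 3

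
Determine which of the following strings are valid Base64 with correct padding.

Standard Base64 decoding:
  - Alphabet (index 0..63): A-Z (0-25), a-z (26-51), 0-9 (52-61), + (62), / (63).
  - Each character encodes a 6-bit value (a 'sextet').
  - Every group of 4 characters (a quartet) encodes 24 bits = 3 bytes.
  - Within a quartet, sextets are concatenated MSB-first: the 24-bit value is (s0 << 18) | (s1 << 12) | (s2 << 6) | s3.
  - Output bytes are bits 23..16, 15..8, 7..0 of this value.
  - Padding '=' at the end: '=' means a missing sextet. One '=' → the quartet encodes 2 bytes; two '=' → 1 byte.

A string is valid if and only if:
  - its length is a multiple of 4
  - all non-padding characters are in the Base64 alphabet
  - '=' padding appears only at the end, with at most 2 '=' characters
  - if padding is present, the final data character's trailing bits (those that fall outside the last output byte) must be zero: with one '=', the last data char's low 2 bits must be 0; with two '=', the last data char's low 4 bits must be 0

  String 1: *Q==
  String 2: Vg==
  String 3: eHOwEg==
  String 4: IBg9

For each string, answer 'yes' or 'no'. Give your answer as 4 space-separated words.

Answer: no yes yes yes

Derivation:
String 1: '*Q==' → invalid (bad char(s): ['*'])
String 2: 'Vg==' → valid
String 3: 'eHOwEg==' → valid
String 4: 'IBg9' → valid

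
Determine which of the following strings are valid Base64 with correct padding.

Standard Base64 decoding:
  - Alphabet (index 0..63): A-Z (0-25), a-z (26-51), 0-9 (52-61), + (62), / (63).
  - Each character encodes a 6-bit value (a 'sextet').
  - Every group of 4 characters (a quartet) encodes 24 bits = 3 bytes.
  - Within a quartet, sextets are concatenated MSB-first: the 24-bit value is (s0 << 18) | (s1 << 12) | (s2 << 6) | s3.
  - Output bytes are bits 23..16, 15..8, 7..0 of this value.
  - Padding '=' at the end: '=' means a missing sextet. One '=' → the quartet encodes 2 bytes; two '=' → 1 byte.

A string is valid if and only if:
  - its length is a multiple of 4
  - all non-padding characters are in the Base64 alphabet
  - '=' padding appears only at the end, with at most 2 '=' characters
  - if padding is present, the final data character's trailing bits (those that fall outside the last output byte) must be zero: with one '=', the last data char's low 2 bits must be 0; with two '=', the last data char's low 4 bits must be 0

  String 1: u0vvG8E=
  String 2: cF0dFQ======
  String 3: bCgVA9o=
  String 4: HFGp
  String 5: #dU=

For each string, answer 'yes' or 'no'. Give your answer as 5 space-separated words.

Answer: yes no yes yes no

Derivation:
String 1: 'u0vvG8E=' → valid
String 2: 'cF0dFQ======' → invalid (6 pad chars (max 2))
String 3: 'bCgVA9o=' → valid
String 4: 'HFGp' → valid
String 5: '#dU=' → invalid (bad char(s): ['#'])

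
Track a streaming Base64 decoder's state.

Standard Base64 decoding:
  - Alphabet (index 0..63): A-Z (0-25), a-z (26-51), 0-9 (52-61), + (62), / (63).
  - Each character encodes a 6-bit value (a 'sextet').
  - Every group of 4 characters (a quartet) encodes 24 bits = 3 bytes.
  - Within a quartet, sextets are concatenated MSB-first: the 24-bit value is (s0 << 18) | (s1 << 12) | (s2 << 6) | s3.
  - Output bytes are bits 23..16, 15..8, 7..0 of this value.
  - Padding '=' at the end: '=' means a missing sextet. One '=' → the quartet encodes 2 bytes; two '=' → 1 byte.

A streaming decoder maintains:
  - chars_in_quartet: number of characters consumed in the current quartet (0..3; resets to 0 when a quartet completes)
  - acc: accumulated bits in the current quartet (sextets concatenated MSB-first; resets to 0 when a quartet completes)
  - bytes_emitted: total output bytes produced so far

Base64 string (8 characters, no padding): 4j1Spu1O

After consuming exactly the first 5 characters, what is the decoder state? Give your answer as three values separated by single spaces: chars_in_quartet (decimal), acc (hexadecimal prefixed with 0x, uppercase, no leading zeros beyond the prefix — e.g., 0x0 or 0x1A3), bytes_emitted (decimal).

Answer: 1 0x29 3

Derivation:
After char 0 ('4'=56): chars_in_quartet=1 acc=0x38 bytes_emitted=0
After char 1 ('j'=35): chars_in_quartet=2 acc=0xE23 bytes_emitted=0
After char 2 ('1'=53): chars_in_quartet=3 acc=0x388F5 bytes_emitted=0
After char 3 ('S'=18): chars_in_quartet=4 acc=0xE23D52 -> emit E2 3D 52, reset; bytes_emitted=3
After char 4 ('p'=41): chars_in_quartet=1 acc=0x29 bytes_emitted=3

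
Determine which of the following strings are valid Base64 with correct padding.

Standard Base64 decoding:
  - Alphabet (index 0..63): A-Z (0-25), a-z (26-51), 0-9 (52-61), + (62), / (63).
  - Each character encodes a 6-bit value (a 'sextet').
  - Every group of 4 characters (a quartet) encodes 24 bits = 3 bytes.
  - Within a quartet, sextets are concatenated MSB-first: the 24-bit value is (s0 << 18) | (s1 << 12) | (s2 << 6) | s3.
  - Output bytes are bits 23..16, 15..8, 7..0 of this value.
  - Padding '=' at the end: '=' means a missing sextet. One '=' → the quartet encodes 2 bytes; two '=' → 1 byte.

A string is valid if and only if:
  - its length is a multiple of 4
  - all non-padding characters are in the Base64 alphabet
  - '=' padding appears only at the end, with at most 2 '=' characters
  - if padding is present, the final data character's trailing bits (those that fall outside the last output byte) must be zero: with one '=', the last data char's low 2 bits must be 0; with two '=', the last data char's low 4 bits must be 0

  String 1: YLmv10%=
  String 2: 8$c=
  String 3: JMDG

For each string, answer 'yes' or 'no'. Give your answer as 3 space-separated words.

Answer: no no yes

Derivation:
String 1: 'YLmv10%=' → invalid (bad char(s): ['%'])
String 2: '8$c=' → invalid (bad char(s): ['$'])
String 3: 'JMDG' → valid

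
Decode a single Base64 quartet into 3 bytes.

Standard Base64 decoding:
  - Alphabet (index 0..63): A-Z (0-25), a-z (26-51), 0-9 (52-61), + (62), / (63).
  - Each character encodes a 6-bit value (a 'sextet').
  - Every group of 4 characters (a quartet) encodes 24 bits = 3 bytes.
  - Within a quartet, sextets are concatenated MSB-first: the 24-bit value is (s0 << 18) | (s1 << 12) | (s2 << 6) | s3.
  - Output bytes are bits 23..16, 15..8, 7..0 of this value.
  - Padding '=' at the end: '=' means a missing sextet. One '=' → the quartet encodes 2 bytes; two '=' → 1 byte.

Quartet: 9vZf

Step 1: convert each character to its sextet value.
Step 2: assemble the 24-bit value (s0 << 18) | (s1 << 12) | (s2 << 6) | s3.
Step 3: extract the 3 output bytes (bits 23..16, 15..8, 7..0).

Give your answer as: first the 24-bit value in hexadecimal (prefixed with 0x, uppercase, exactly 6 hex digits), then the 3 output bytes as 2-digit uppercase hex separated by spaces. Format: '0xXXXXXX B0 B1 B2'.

Answer: 0xF6F65F F6 F6 5F

Derivation:
Sextets: 9=61, v=47, Z=25, f=31
24-bit: (61<<18) | (47<<12) | (25<<6) | 31
      = 0xF40000 | 0x02F000 | 0x000640 | 0x00001F
      = 0xF6F65F
Bytes: (v>>16)&0xFF=F6, (v>>8)&0xFF=F6, v&0xFF=5F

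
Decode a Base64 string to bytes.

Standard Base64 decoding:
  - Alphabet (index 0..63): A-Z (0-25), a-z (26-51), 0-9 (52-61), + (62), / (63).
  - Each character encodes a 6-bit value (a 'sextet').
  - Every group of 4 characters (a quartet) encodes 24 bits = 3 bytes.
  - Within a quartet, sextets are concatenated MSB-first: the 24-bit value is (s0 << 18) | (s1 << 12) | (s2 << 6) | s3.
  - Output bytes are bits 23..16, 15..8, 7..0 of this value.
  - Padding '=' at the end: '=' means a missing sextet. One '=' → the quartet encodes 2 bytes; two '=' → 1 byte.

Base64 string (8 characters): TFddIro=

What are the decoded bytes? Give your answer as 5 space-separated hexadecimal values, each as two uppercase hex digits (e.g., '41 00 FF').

After char 0 ('T'=19): chars_in_quartet=1 acc=0x13 bytes_emitted=0
After char 1 ('F'=5): chars_in_quartet=2 acc=0x4C5 bytes_emitted=0
After char 2 ('d'=29): chars_in_quartet=3 acc=0x1315D bytes_emitted=0
After char 3 ('d'=29): chars_in_quartet=4 acc=0x4C575D -> emit 4C 57 5D, reset; bytes_emitted=3
After char 4 ('I'=8): chars_in_quartet=1 acc=0x8 bytes_emitted=3
After char 5 ('r'=43): chars_in_quartet=2 acc=0x22B bytes_emitted=3
After char 6 ('o'=40): chars_in_quartet=3 acc=0x8AE8 bytes_emitted=3
Padding '=': partial quartet acc=0x8AE8 -> emit 22 BA; bytes_emitted=5

Answer: 4C 57 5D 22 BA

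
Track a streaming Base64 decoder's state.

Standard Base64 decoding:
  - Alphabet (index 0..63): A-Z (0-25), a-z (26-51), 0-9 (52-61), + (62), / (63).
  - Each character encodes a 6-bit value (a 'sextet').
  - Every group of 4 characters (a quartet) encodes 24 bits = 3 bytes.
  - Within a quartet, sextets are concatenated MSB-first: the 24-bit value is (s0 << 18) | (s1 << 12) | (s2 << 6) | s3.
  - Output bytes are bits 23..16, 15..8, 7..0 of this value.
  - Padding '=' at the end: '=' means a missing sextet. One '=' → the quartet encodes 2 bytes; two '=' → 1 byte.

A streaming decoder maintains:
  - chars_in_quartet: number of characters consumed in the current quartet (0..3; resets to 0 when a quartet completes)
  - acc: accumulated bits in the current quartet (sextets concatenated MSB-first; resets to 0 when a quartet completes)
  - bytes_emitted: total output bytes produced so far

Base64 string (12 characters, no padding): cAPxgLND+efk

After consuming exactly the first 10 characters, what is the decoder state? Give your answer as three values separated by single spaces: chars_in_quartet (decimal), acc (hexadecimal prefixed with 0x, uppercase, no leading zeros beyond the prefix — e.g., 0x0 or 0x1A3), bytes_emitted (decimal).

Answer: 2 0xF9E 6

Derivation:
After char 0 ('c'=28): chars_in_quartet=1 acc=0x1C bytes_emitted=0
After char 1 ('A'=0): chars_in_quartet=2 acc=0x700 bytes_emitted=0
After char 2 ('P'=15): chars_in_quartet=3 acc=0x1C00F bytes_emitted=0
After char 3 ('x'=49): chars_in_quartet=4 acc=0x7003F1 -> emit 70 03 F1, reset; bytes_emitted=3
After char 4 ('g'=32): chars_in_quartet=1 acc=0x20 bytes_emitted=3
After char 5 ('L'=11): chars_in_quartet=2 acc=0x80B bytes_emitted=3
After char 6 ('N'=13): chars_in_quartet=3 acc=0x202CD bytes_emitted=3
After char 7 ('D'=3): chars_in_quartet=4 acc=0x80B343 -> emit 80 B3 43, reset; bytes_emitted=6
After char 8 ('+'=62): chars_in_quartet=1 acc=0x3E bytes_emitted=6
After char 9 ('e'=30): chars_in_quartet=2 acc=0xF9E bytes_emitted=6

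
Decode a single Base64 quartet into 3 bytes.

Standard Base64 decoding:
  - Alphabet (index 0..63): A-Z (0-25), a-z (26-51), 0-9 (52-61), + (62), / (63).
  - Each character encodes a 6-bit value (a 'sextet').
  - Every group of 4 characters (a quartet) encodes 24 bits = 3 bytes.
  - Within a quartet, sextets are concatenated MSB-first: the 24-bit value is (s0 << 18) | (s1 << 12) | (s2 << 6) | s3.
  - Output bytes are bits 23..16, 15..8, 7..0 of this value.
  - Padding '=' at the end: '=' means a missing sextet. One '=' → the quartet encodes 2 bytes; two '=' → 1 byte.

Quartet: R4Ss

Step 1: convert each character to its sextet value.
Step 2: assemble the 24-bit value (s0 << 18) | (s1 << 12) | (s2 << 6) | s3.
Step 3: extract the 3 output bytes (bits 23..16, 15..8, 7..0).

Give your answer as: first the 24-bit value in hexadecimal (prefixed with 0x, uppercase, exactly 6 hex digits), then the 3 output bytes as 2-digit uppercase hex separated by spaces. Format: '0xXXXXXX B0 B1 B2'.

Answer: 0x4784AC 47 84 AC

Derivation:
Sextets: R=17, 4=56, S=18, s=44
24-bit: (17<<18) | (56<<12) | (18<<6) | 44
      = 0x440000 | 0x038000 | 0x000480 | 0x00002C
      = 0x4784AC
Bytes: (v>>16)&0xFF=47, (v>>8)&0xFF=84, v&0xFF=AC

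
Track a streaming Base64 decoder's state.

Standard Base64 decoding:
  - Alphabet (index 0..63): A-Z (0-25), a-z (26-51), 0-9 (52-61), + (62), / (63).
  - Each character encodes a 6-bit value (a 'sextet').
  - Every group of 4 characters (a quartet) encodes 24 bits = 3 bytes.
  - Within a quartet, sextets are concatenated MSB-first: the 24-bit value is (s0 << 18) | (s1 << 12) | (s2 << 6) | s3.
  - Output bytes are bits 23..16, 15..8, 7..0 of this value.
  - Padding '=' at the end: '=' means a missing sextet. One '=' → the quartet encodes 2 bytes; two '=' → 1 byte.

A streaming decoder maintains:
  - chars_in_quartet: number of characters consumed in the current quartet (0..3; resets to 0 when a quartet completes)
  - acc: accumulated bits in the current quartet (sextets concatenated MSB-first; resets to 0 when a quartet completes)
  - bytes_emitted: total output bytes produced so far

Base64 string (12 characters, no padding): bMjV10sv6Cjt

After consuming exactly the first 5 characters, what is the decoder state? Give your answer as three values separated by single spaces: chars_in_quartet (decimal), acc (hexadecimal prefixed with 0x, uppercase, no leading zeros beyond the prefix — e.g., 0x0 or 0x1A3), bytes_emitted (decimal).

After char 0 ('b'=27): chars_in_quartet=1 acc=0x1B bytes_emitted=0
After char 1 ('M'=12): chars_in_quartet=2 acc=0x6CC bytes_emitted=0
After char 2 ('j'=35): chars_in_quartet=3 acc=0x1B323 bytes_emitted=0
After char 3 ('V'=21): chars_in_quartet=4 acc=0x6CC8D5 -> emit 6C C8 D5, reset; bytes_emitted=3
After char 4 ('1'=53): chars_in_quartet=1 acc=0x35 bytes_emitted=3

Answer: 1 0x35 3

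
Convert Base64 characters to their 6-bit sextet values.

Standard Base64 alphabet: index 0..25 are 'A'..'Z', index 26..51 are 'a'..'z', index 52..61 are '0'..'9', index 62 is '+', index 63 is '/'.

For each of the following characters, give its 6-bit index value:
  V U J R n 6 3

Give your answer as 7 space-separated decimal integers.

'V': A..Z range, ord('V') − ord('A') = 21
'U': A..Z range, ord('U') − ord('A') = 20
'J': A..Z range, ord('J') − ord('A') = 9
'R': A..Z range, ord('R') − ord('A') = 17
'n': a..z range, 26 + ord('n') − ord('a') = 39
'6': 0..9 range, 52 + ord('6') − ord('0') = 58
'3': 0..9 range, 52 + ord('3') − ord('0') = 55

Answer: 21 20 9 17 39 58 55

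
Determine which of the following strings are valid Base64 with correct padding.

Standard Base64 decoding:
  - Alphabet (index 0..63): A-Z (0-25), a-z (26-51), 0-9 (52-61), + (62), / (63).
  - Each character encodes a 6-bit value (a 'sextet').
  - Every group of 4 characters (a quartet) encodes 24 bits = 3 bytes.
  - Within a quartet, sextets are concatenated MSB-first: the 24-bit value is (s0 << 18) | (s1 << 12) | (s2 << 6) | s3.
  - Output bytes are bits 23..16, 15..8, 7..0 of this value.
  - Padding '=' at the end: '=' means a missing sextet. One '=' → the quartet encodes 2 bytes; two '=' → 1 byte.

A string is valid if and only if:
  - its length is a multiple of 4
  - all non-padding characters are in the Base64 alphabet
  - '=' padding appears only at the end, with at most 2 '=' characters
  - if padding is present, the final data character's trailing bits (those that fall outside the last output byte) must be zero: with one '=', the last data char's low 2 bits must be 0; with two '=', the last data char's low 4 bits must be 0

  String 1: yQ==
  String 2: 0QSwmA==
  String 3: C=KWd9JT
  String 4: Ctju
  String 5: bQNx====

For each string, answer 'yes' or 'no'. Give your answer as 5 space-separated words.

String 1: 'yQ==' → valid
String 2: '0QSwmA==' → valid
String 3: 'C=KWd9JT' → invalid (bad char(s): ['=']; '=' in middle)
String 4: 'Ctju' → valid
String 5: 'bQNx====' → invalid (4 pad chars (max 2))

Answer: yes yes no yes no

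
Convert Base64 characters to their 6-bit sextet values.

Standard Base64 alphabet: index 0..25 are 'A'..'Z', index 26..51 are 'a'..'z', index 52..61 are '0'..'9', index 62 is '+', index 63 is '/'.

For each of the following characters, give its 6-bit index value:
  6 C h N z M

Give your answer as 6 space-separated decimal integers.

'6': 0..9 range, 52 + ord('6') − ord('0') = 58
'C': A..Z range, ord('C') − ord('A') = 2
'h': a..z range, 26 + ord('h') − ord('a') = 33
'N': A..Z range, ord('N') − ord('A') = 13
'z': a..z range, 26 + ord('z') − ord('a') = 51
'M': A..Z range, ord('M') − ord('A') = 12

Answer: 58 2 33 13 51 12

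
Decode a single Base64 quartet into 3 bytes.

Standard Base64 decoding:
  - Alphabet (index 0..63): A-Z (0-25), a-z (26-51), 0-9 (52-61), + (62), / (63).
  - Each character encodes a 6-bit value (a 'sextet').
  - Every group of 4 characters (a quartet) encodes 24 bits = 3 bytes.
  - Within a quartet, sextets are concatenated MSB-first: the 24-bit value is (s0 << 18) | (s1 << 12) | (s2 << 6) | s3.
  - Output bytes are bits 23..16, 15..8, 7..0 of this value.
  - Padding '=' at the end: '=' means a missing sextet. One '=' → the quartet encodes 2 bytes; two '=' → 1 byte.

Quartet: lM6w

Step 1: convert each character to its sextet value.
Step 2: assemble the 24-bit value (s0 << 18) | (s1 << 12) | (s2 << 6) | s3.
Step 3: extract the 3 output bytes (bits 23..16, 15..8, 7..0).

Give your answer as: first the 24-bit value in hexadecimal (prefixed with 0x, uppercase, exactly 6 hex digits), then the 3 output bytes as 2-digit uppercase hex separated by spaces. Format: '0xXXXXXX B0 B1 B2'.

Sextets: l=37, M=12, 6=58, w=48
24-bit: (37<<18) | (12<<12) | (58<<6) | 48
      = 0x940000 | 0x00C000 | 0x000E80 | 0x000030
      = 0x94CEB0
Bytes: (v>>16)&0xFF=94, (v>>8)&0xFF=CE, v&0xFF=B0

Answer: 0x94CEB0 94 CE B0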